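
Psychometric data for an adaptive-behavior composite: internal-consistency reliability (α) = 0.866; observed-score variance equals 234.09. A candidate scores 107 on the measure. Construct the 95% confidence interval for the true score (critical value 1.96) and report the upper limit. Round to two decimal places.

117.98

SD = √234.09 = 15.300
SEM = 15.300 * √(1 − 0.866) = 15.300 * √0.134 ≈ 15.300 * 0.366 ≈ 5.601
Margin = 1.96 * 5.601 ≈ 10.977
Upper limit = 107 + 10.977 ≈ 117.977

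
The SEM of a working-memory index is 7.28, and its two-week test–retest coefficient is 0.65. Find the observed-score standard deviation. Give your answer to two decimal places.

SD = 7.28 / √(1 − 0.65) ≈ 12.30545

12.31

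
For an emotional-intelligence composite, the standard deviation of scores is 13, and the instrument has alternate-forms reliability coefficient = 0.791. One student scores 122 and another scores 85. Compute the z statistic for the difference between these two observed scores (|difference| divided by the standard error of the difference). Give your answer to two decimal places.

SEM = 13.0000·√(1 − 0.7910) ≈ 5.9431
Standard error of the difference = 5.9431·√2 ≈ 8.4049
z = 37 / 8.4049 ≈ 4.4022

4.40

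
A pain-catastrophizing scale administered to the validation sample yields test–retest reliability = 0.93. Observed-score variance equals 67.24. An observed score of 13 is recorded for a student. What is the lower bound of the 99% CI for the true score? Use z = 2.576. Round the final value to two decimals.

SD = √67.24 ≈ 8.20000
SEM = 8.20000 · √(1 − 0.93000) = 8.20000 · √0.07000 ≈ 8.20000 · 0.26458 ≈ 2.16952
2.576 · SEM ≈ 5.58867
Lower bound: 13 − 5.58867 = 7.41133

7.41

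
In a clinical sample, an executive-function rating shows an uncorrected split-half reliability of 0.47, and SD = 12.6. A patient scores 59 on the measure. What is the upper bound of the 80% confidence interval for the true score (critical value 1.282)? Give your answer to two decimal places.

r_full = 2·0.47 / (1 + 0.47) ≃ 0.639
SEM = 12.600*√(1 − 0.639) ≃ 7.566
1.282 * SEM ≃ 9.699
Upper bound: 59 + 9.699 = 68.699

68.70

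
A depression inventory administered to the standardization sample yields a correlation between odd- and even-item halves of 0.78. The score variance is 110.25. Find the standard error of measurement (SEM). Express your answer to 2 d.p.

3.69

σ = 110.25^(1/2) = 10.500
r_full = 2·0.78 / (1 + 0.78) ≈ 0.876
SEM = 10.500 * √(1 − 0.876) = 10.500 * √0.124 ≈ 10.500 * 0.352 ≈ 3.691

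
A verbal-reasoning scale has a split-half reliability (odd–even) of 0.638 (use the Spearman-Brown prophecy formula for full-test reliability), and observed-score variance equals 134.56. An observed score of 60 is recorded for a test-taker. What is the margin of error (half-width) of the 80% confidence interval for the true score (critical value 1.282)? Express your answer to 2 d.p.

σ = 134.56^(1/2) = 11.600
r_full = 2·0.638 / (1 + 0.638) ≈ 0.779
The standard error of measurement is 11.600*√(1 − 0.779) ≈ 11.600*0.470 ≈ 5.453.
Half-width = 1.282*5.453 ≈ 6.991

6.99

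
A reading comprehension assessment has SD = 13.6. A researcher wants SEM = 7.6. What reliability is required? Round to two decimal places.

Required reliability = 1 − (SEM/SD)² = 1 − 0.31228 ≃ 0.68772

0.69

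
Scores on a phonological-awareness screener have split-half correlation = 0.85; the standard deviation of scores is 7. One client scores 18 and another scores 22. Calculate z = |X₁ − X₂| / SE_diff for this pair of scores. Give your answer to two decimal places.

1.42

Full-length reliability (Spearman-Brown) = 2(0.85)/(1+0.85) ≃ 0.91892
SEM = 7.00000 · √(1 − 0.91892) = 7.00000 · √0.08108 ≃ 7.00000 · 0.28475 ≃ 1.99323
SE_diff = √2 · SEM ≃ 2.81886
z = |18 − 22| / 2.81886 = 4 / 2.81886 ≃ 1.41902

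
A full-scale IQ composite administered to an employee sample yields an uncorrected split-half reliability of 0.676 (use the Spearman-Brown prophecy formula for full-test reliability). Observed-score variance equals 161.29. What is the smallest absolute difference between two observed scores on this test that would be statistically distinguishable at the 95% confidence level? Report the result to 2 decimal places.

SD = √161.29 = 12.7000
r_full = 2·0.676 / (1 + 0.676) ≃ 0.8067
SEM = 12.7000 × √(1 − 0.8067) = 12.7000 × √0.1933 ≃ 12.7000 × 0.4397 ≃ 5.5839
SE_diff = SEM × √2 ≃ 5.5839 × 1.4142 ≃ 7.8969
Smallest detectable difference = 1.96×7.8969 ≃ 15.4778

15.48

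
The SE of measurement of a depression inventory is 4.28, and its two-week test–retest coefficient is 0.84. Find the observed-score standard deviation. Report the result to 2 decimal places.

SD = 4.28 / √(1 − 0.84) ≈ 10.700

10.70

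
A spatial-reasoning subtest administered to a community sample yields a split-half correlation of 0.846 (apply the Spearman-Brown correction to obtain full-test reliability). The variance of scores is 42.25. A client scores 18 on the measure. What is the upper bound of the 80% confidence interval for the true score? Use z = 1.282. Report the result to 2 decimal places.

20.41

σ = 42.25^(1/2) = 6.50000
Spearman-Brown: r = 2(0.846) / (1 + 0.846) = 1.69200 / 1.84600 ≃ 0.91658
The standard error of measurement is 6.50000×√(1 − 0.91658) ≃ 6.50000×0.28883 ≃ 1.87740.
Margin = 1.282 × 1.87740 ≃ 2.40683
Upper bound: 18 + 2.40683 = 20.40683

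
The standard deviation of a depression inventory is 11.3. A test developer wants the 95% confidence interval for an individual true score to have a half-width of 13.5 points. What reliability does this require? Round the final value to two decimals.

SEM needed = half-width / z = 13.5/1.96 ≈ 6.888
r = 1 − (SEM / SD)² = 1 − (6.888 / 11.3)² ≈ 1 − 0.372 ≈ 0.628

0.63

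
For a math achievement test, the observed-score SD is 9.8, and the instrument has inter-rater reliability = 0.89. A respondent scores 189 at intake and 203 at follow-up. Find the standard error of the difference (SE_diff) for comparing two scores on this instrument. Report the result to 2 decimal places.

SEM = 9.800×√(1 − 0.890) ≈ 3.250
Standard error of the difference = 3.250·√2 ≈ 4.597

4.60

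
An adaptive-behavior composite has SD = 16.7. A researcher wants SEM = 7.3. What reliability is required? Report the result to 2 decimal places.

0.81

r = 1 − (7.300/16.7)² ≈ 1 − 0.191 ≈ 0.809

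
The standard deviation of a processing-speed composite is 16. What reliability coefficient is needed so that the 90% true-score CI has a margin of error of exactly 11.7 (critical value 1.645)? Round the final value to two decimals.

Required SEM = 11.7 / 1.645 ≈ 7.112
Required reliability = 1 − (SEM/SD)² = 1 − 0.198 ≈ 0.802

0.80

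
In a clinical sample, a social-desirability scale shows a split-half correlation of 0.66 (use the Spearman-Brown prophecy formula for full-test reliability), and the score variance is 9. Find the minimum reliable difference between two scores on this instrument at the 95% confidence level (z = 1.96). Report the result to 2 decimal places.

SD = √9 = 3.000
Spearman-Brown: r = 2(0.66) / (1 + 0.66) = 1.320 / 1.660 ≈ 0.795
SEM = 3.000 · √(1 − 0.795) = 3.000 · √0.205 ≈ 3.000 · 0.453 ≈ 1.358
SE_diff = √2 · SEM ≈ 1.920
Smallest detectable difference = 1.96·1.920 ≈ 3.763

3.76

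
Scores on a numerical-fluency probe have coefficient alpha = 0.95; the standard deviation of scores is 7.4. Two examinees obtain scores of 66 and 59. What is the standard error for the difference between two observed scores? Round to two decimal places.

2.34

SEM = 7.4000*√(1 − 0.9500) ≈ 1.6547
Standard error of the difference = 1.6547·√2 ≈ 2.3401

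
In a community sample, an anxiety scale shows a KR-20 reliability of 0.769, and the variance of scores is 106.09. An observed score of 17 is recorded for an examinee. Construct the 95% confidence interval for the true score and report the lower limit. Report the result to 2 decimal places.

SD = √106.09 = 10.3000
SEM = 10.3000 × √(1 − 0.7690) = 10.3000 × √0.2310 ≈ 10.3000 × 0.4806 ≈ 4.9504
1.96 × SEM ≈ 9.7028
Lower bound: 17 − 9.7028 = 7.2972

7.30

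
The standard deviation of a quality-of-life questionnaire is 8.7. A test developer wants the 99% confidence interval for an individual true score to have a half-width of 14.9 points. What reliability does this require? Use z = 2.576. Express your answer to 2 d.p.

SEM needed = half-width / z = 14.9/2.576 ≈ 5.784
r = 1 − (5.784/8.7)² ≈ 1 − 0.442 ≈ 0.558

0.56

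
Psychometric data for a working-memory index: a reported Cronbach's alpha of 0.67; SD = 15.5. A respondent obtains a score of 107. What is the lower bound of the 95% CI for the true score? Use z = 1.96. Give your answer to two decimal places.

89.55

SEM = 15.50000 × √(1 − 0.67000) = 15.50000 × √0.33000 ≃ 15.50000 × 0.57446 ≃ 8.90407
Half-width = 1.96×8.90407 ≃ 17.45198
Lower bound: 107 − 17.45198 = 89.54802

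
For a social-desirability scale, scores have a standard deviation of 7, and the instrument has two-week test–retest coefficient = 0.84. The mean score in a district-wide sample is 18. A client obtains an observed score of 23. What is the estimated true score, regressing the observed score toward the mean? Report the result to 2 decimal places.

22.20

T̂ = r·X + (1 − r)·M = 0.8400×23 + 0.1600×18 = 19.3200 + 2.8800 ≃ 22.2000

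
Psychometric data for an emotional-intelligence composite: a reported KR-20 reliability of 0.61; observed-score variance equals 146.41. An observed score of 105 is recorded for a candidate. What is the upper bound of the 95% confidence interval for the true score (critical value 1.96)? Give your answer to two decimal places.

119.81

SD = √146.41 = 12.1000
SEM = 12.1000 * √(1 − 0.6100) = 12.1000 * √0.3900 ≈ 12.1000 * 0.6245 ≈ 7.5564
Margin = 1.96 * 7.5564 ≈ 14.8106
Upper bound: 105 + 14.8106 = 119.8106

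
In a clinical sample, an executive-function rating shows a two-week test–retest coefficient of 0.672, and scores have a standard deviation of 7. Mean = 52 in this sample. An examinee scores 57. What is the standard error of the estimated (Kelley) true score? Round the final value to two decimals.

3.29

SE_est = SD × √(r(1 − r)) = 7.000 × √0.220 ≈ 7.000 × 0.469 ≈ 3.286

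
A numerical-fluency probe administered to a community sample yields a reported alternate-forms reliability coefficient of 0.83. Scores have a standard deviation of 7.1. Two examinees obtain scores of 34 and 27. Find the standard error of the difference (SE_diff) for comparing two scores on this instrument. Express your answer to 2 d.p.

SEM = 7.10000·√(1 − 0.83000) ≃ 2.92740
Standard error of the difference = 2.92740·√2 ≃ 4.13998

4.14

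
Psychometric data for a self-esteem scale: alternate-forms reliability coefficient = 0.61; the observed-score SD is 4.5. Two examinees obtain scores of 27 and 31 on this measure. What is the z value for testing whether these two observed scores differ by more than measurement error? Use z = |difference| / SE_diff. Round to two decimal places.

1.01

SEM = 4.50000 * √(1 − 0.61000) = 4.50000 * √0.39000 ≈ 4.50000 * 0.62450 ≈ 2.81025
SE_diff = √2 * SEM ≈ 3.97429
z = 4 / 3.97429 ≈ 1.00647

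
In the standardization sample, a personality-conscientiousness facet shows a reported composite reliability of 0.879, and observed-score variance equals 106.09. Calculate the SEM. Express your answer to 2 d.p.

SD = √106.09 ≈ 10.3000
SEM = 10.3000·√(1 − 0.8790) ≈ 3.5829

3.58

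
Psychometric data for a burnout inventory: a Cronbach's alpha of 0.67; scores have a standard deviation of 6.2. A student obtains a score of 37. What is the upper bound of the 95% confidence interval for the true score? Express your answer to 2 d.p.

SEM = 6.20000 · √(1 − 0.67000) = 6.20000 · √0.33000 ≈ 6.20000 · 0.57446 ≈ 3.56163
Half-width = 1.96·3.56163 ≈ 6.98079
Upper bound: 37 + 6.98079 = 43.98079

43.98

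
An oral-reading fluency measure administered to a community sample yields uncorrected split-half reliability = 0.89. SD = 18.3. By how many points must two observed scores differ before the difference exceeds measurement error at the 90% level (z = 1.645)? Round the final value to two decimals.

10.27

Full-length reliability (Spearman-Brown) = 2(0.89)/(1+0.89) ≈ 0.94180
SEM = 18.30000 * √(1 − 0.94180) = 18.30000 * √0.05820 ≈ 18.30000 * 0.24125 ≈ 4.41486
Standard error of the difference = 4.41486·√2 ≈ 6.24355
Minimum reliable difference = 1.645 * SE_diff ≈ 1.645 * 6.24355 ≈ 10.27064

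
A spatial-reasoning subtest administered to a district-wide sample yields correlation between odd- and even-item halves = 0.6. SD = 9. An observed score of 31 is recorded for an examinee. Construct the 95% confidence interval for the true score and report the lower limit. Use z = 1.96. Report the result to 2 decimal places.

Spearman-Brown: r = 2(0.6) / (1 + 0.6) = 1.200 / 1.600 ≈ 0.750
SEM = 9.000 · √(1 − 0.750) = 9.000 · √0.250 ≈ 9.000 · 0.500 ≈ 4.500
Half-width = 1.96·4.500 ≈ 8.820
Lower bound: 31 − 8.820 = 22.180

22.18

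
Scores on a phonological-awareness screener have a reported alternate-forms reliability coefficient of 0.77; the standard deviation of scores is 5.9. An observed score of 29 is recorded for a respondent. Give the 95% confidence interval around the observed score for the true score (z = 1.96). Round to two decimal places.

[23.45, 34.55]

The standard error of measurement is 5.900×√(1 − 0.770) ≈ 5.900×0.480 ≈ 2.830.
Half-width = 1.96×2.830 ≈ 5.546
Interval: (23.454, 34.546)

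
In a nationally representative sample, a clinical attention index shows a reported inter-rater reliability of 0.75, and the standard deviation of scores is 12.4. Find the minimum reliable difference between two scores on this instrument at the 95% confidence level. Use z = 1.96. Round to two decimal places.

17.19

SEM = 12.400 × √(1 − 0.750) = 12.400 × √0.250 ≃ 12.400 × 0.500 ≃ 6.200
Standard error of the difference = 6.200·√2 ≃ 8.768
Minimum reliable difference = 1.96 × SE_diff ≃ 1.96 × 8.768 ≃ 17.186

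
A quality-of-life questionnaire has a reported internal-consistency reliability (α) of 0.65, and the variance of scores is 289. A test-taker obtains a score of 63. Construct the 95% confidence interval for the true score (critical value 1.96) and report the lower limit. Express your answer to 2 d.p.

SD = √289 = 17.000
SEM = 17.000 × √(1 − 0.650) = 17.000 × √0.350 ≈ 17.000 × 0.592 ≈ 10.057
1.96 × SEM ≈ 19.712
Lower bound: 63 − 19.712 = 43.288

43.29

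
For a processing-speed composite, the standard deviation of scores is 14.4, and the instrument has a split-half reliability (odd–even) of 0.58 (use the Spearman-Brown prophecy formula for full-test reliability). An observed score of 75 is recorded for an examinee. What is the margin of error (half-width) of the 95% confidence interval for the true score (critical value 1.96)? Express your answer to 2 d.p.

r_full = 2·0.58 / (1 + 0.58) ≃ 0.734
SEM = 14.400*√(1 − 0.734) ≃ 7.424
Half-width = 1.96*7.424 ≃ 14.552

14.55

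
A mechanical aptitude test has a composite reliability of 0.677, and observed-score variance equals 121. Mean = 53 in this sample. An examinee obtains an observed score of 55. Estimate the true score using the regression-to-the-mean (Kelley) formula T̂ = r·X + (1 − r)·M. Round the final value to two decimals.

54.35

Estimated true score = 0.6770×55 + (1 − 0.6770)×53 ≃ 54.3540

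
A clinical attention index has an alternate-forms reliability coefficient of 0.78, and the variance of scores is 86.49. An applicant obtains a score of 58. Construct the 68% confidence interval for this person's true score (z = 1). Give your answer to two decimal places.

[53.64, 62.36]

σ = 86.49^(1/2) = 9.300
SEM = 9.300 * √(1 − 0.780) = 9.300 * √0.220 ≃ 9.300 * 0.469 ≃ 4.362
Half-width = 1*4.362 ≃ 4.362
CI = 58 ± 4.362 → [53.638, 62.362]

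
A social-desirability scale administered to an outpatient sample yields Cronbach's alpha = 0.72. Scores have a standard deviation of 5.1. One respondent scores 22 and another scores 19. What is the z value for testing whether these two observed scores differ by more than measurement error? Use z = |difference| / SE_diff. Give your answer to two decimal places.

0.79

SEM = 5.1000*√(1 − 0.7200) ≈ 2.6987
SE_diff = √2 * SEM ≈ 3.8165
z = |22 − 19| / 3.8165 = 3 / 3.8165 ≈ 0.7861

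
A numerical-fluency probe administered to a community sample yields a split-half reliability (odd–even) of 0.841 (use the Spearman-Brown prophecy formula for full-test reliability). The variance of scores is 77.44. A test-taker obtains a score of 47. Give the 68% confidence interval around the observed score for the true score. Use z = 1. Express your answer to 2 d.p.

SD = √77.44 ≈ 8.80000
Full-length reliability (Spearman-Brown) = 2(0.841)/(1+0.841) ≈ 0.91363
SEM = 8.80000 × √(1 − 0.91363) = 8.80000 × √0.08637 ≈ 8.80000 × 0.29388 ≈ 2.58615
Half-width = 1×2.58615 ≈ 2.58615
Interval: (44.41385, 49.58615)

[44.41, 49.59]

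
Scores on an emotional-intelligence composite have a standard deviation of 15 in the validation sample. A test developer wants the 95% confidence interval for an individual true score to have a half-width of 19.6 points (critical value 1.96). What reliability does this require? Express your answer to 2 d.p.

0.56

SEM needed = half-width / z = 19.6/1.96 ≈ 10.000
r = 1 − (10.000/15)² ≈ 1 − 0.444 ≈ 0.556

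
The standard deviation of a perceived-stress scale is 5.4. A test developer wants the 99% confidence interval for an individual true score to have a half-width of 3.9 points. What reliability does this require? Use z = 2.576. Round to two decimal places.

Required SEM = 3.9 / 2.576 ≈ 1.51398
r = 1 − (SEM / SD)² = 1 − (1.51398 / 5.4)² ≈ 1 − 0.07860 ≈ 0.92140

0.92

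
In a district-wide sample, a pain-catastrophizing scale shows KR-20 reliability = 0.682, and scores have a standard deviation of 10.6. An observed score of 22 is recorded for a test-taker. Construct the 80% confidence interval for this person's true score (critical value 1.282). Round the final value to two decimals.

The standard error of measurement is 10.600×√(1 − 0.682) ≈ 10.600×0.564 ≈ 5.977.
Margin = 1.282 × 5.977 ≈ 7.663
80% CI: 22 ± 7.663 = [14.337, 29.663]

[14.34, 29.66]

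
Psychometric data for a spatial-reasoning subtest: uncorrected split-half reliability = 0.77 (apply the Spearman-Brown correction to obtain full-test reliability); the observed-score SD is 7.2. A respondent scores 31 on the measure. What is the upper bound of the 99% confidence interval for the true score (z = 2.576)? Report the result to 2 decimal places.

37.69

r_full = 2·0.77 / (1 + 0.77) ≈ 0.87006
SEM = 7.20000 · √(1 − 0.87006) = 7.20000 · √0.12994 ≈ 7.20000 · 0.36048 ≈ 2.59543
Half-width = 2.576·2.59543 ≈ 6.68583
Upper bound: 31 + 6.68583 = 37.68583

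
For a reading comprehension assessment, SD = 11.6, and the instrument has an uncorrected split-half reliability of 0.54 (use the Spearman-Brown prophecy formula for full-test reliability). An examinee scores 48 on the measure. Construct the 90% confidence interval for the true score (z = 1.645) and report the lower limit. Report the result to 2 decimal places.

37.57

Spearman-Brown: r = 2(0.54) / (1 + 0.54) = 1.0800 / 1.5400 ≈ 0.7013
SEM = 11.6000 × √(1 − 0.7013) = 11.6000 × √0.2987 ≈ 11.6000 × 0.5465 ≈ 6.3398
1.645 × SEM ≈ 10.4290
Lower limit = 48 − 10.4290 ≈ 37.5710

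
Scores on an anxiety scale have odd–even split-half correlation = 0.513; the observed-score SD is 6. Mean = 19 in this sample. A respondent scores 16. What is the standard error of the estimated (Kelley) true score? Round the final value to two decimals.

Spearman-Brown: r = 2(0.513) / (1 + 0.513) = 1.026 / 1.513 ≈ 0.678
SE_est = SD · √(r(1 − r)) = 6.000 · √0.218 ≈ 6.000 · 0.467 ≈ 2.803

2.80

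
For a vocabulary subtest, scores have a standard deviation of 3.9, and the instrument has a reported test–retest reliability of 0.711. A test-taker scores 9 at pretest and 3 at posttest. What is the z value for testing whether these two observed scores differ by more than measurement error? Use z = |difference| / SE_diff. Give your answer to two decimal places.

2.02

SEM = 3.9000 * √(1 − 0.7110) = 3.9000 * √0.2890 ≃ 3.9000 * 0.5376 ≃ 2.0966
Standard error of the difference = 2.0966·√2 ≃ 2.9650
z = |9 − 3| / 2.9650 = 6 / 2.9650 ≃ 2.0236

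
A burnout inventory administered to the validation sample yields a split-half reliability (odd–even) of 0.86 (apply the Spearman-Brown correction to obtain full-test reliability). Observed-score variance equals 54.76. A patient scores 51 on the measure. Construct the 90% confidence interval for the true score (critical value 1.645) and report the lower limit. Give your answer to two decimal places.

47.66

σ = 54.76^(1/2) = 7.4000
r_full = 2·0.86 / (1 + 0.86) ≈ 0.9247
SEM = 7.4000·√(1 − 0.9247) ≈ 2.0302
Half-width = 1.645·2.0302 ≈ 3.3397
Lower limit = 51 − 3.3397 ≈ 47.6603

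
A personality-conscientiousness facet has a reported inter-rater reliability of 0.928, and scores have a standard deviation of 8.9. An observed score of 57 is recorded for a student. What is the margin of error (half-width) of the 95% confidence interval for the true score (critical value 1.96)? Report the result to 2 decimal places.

4.68

SEM = 8.90000 · √(1 − 0.92800) = 8.90000 · √0.07200 ≃ 8.90000 · 0.26833 ≃ 2.38812
Half-width = 1.96·2.38812 ≃ 4.68072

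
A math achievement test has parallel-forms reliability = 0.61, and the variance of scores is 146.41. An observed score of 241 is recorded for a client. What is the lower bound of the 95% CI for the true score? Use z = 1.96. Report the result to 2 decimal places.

226.19

SD = √146.41 = 12.10000
The standard error of measurement is 12.10000·√(1 − 0.61000) ≈ 12.10000·0.62450 ≈ 7.55645.
1.96 · SEM ≈ 14.81064
Lower bound: 241 − 14.81064 = 226.18936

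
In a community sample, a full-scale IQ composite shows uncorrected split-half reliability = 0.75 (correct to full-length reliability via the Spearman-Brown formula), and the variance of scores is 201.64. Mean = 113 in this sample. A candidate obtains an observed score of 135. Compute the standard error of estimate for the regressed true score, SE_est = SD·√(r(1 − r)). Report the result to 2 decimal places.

4.97

SD = √201.64 ≃ 14.2000
r_full = 2·0.75 / (1 + 0.75) ≃ 0.8571
SE_est = 14.2000*√(0.8571*0.1429) ≃ 4.9690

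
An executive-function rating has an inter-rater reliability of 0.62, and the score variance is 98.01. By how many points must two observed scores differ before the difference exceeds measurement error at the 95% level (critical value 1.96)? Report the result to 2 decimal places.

16.92

SD = √98.01 = 9.900
SEM = 9.900·√(1 − 0.620) ≈ 6.103
SE_diff = √2 · SEM ≈ 8.631
Minimum reliable difference = 1.96 · SE_diff ≈ 1.96 · 8.631 ≈ 16.916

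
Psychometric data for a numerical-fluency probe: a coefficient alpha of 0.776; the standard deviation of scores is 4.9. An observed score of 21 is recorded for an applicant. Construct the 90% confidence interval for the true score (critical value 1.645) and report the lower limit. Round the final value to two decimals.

17.19

SEM = 4.900 · √(1 − 0.776) = 4.900 · √0.224 ≈ 4.900 · 0.473 ≈ 2.319
Margin = 1.645 · 2.319 ≈ 3.815
Lower limit = 21 − 3.815 ≈ 17.185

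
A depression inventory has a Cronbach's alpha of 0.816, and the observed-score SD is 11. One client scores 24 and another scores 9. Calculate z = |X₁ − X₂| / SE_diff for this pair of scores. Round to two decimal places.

SEM = 11.0000*√(1 − 0.8160) ≈ 4.7185
SE_diff = √2 * SEM ≈ 6.6729
z = 15 / 6.6729 ≈ 2.2479

2.25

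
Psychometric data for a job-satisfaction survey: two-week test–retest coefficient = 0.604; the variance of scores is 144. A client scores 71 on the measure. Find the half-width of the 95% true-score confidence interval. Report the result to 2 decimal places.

σ = 144^(1/2) = 12.0000
SEM = 12.0000 · √(1 − 0.6040) = 12.0000 · √0.3960 ≃ 12.0000 · 0.6293 ≃ 7.5514
Half-width = 1.96·7.5514 ≃ 14.8008

14.80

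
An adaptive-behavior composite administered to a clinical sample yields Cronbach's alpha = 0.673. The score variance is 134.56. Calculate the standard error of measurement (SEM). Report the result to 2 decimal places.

6.63

σ = 134.56^(1/2) = 11.6000
SEM = 11.6000 · √(1 − 0.6730) = 11.6000 · √0.3270 ≈ 11.6000 · 0.5718 ≈ 6.6333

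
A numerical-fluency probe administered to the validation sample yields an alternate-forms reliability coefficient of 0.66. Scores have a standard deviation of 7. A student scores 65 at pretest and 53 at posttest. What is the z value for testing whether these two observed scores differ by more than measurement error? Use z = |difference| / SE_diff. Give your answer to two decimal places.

2.08

SEM = 7.000×√(1 − 0.660) ≈ 4.082
SE_diff = √2 × SEM ≈ 5.772
z = 12 / 5.772 ≈ 2.079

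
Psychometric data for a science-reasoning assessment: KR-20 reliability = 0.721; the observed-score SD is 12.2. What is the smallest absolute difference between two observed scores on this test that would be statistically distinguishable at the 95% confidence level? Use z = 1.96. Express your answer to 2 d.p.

17.86

The standard error of measurement is 12.200·√(1 − 0.721) ≈ 12.200·0.528 ≈ 6.444.
SE_diff = SEM · √2 ≈ 6.444 · 1.414 ≈ 9.113
Smallest detectable difference = 1.96·9.113 ≈ 17.862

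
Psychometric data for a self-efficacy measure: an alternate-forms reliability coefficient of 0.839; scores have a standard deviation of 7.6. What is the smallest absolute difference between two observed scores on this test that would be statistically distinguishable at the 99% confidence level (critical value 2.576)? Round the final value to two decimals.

SEM = 7.600*√(1 − 0.839) ≃ 3.049
SE_diff = SEM * √2 ≃ 3.049 * 1.414 ≃ 4.313
Smallest detectable difference = 2.576*4.313 ≃ 11.109

11.11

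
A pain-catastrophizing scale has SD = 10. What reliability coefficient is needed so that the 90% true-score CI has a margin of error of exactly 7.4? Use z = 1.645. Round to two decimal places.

Required SEM = 7.4 / 1.645 ≈ 4.4985
Required reliability = 1 − (SEM/SD)² = 1 − 0.2024 ≈ 0.7976

0.80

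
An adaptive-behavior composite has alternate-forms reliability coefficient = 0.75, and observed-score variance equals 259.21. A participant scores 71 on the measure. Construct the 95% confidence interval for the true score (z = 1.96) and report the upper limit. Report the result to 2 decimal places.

86.78

σ = 259.21^(1/2) = 16.10000
SEM = 16.10000 × √(1 − 0.75000) = 16.10000 × √0.25000 ≃ 16.10000 × 0.50000 ≃ 8.05000
Half-width = 1.96×8.05000 ≃ 15.77800
Upper bound: 71 + 15.77800 = 86.77800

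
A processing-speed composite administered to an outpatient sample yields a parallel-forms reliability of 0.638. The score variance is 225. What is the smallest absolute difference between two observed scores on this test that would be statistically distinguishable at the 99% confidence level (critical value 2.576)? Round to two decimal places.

32.88

σ = 225^(1/2) = 15.0000
SEM = 15.0000 × √(1 − 0.6380) = 15.0000 × √0.3620 ≈ 15.0000 × 0.6017 ≈ 9.0250
SE_diff = SEM × √2 ≈ 9.0250 × 1.4142 ≈ 12.7632
Smallest detectable difference = 2.576×12.7632 ≈ 32.8781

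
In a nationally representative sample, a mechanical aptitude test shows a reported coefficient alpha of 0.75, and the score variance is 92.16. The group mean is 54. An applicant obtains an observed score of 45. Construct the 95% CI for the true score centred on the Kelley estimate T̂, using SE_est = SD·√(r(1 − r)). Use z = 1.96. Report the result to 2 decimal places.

SD = √92.16 = 9.60000
T̂ = 0.75000(45) + 0.25000(54) ≃ 47.25000
SE_est = SD * √(r(1 − r)) = 9.60000 * √0.18750 ≃ 9.60000 * 0.43301 ≃ 4.15692
95% CI: 47.25000 ± 8.14757 ≃ (39.10243, 55.39757)

[39.10, 55.40]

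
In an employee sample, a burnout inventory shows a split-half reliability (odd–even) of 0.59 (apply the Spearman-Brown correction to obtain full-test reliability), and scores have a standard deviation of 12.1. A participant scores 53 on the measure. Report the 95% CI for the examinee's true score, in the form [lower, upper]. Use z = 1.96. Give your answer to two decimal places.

[40.96, 65.04]

Spearman-Brown: r = 2(0.59) / (1 + 0.59) = 1.1800 / 1.5900 ≈ 0.7421
SEM = 12.1000 * √(1 − 0.7421) = 12.1000 * √0.2579 ≈ 12.1000 * 0.5078 ≈ 6.1444
Margin = 1.96 * 6.1444 ≈ 12.0430
CI = 53 ± 12.0430 → [40.9570, 65.0430]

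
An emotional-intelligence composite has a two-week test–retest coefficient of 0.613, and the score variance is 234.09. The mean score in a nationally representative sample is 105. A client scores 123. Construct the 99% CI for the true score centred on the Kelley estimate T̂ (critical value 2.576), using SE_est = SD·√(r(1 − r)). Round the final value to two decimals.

[96.84, 135.23]

σ = 234.09^(1/2) = 15.300
T̂ = 0.613(123) + 0.387(105) ≈ 116.034
SE_est = 15.300·√[r(1 − r)] ≈ 7.452
CI = 116.034 ± 2.576 * 7.452 → [96.837, 135.231]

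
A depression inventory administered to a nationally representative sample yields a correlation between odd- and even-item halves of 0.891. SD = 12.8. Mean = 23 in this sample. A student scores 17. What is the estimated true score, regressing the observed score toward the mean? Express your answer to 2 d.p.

r_full = 2·0.891 / (1 + 0.891) ≈ 0.942
Estimated true score = 0.942·17 + (1 − 0.942)·23 ≈ 17.346

17.35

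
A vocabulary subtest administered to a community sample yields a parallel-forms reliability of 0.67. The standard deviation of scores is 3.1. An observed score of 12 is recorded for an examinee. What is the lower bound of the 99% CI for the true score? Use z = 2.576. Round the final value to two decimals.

SEM = 3.1000 × √(1 − 0.6700) = 3.1000 × √0.3300 ≈ 3.1000 × 0.5745 ≈ 1.7808
Margin = 2.576 × 1.7808 ≈ 4.5874
Lower bound: 12 − 4.5874 = 7.4126

7.41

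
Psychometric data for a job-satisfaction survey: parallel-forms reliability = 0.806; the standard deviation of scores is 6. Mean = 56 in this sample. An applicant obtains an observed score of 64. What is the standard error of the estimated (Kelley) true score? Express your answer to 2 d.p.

SE_est = 6.0000·√(0.8060·0.1940) ≃ 2.3726

2.37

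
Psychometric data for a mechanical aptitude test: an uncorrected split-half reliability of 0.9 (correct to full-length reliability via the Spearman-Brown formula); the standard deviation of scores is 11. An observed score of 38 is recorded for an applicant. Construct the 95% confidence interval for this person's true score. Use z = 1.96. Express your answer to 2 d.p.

[33.05, 42.95]

r_full = 2·0.9 / (1 + 0.9) ≈ 0.947
SEM = 11.000 × √(1 − 0.947) = 11.000 × √0.053 ≈ 11.000 × 0.229 ≈ 2.524
1.96 × SEM ≈ 4.946
95% CI: 38 ± 4.946 = [33.054, 42.946]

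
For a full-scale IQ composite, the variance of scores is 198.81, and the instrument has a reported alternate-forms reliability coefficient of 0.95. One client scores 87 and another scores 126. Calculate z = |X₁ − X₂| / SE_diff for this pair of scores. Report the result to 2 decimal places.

σ = 198.81^(1/2) = 14.100
SEM = 14.100*√(1 − 0.950) ≃ 3.153
Standard error of the difference = 3.153·√2 ≃ 4.459
z = 39 / 4.459 ≃ 8.747

8.75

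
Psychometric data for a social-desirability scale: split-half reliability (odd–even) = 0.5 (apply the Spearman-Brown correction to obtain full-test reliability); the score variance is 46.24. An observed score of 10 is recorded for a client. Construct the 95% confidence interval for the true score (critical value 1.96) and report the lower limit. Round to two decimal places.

σ = 46.24^(1/2) = 6.800
Full-length reliability (Spearman-Brown) = 2(0.5)/(1+0.5) ≈ 0.667
SEM = 6.800×√(1 − 0.667) ≈ 3.926
Half-width = 1.96×3.926 ≈ 7.695
Lower bound: 10 − 7.695 = 2.305

2.31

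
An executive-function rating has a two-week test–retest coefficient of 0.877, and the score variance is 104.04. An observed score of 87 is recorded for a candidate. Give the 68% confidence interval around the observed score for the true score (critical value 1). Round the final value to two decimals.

SD = √104.04 ≈ 10.20000
SEM = 10.20000×√(1 − 0.87700) ≈ 3.57728
Margin = 1 × 3.57728 ≈ 3.57728
68% CI: 87 ± 3.57728 = [83.42272, 90.57728]

[83.42, 90.58]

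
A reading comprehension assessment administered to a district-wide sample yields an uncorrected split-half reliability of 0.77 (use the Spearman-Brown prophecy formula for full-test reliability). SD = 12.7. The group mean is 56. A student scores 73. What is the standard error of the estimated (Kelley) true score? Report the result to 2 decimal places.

Full-length reliability (Spearman-Brown) = 2(0.77)/(1+0.77) ≈ 0.870
SE_est = SD * √(r(1 − r)) = 12.700 * √0.113 ≈ 12.700 * 0.336 ≈ 4.270

4.27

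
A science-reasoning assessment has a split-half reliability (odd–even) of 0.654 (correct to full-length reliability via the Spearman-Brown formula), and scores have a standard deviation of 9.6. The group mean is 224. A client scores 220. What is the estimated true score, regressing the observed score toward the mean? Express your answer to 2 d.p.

220.84

Full-length reliability (Spearman-Brown) = 2(0.654)/(1+0.654) ≈ 0.7908
T̂ = r·X + (1 − r)·M = 0.7908*220 + 0.2092*224 ≈ 173.9782 + 46.8585 ≈ 220.8368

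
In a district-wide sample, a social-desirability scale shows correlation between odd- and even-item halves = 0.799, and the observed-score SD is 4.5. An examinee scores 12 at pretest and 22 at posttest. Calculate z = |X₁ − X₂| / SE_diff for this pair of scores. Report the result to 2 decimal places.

r_full = 2·0.799 / (1 + 0.799) ≈ 0.888
SEM = 4.500 * √(1 − 0.888) = 4.500 * √0.112 ≈ 4.500 * 0.334 ≈ 1.504
Standard error of the difference = 1.504·√2 ≈ 2.127
z = 10 / 2.127 ≈ 4.701

4.70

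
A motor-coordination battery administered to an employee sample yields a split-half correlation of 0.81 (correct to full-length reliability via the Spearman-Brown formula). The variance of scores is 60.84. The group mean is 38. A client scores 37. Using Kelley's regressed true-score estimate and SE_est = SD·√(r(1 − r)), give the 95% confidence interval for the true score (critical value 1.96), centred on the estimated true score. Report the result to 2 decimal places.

SD = √60.84 ≈ 7.8000
Full-length reliability (Spearman-Brown) = 2(0.81)/(1+0.81) ≈ 0.8950
T̂ = r·X + (1 − r)·M = 0.8950·37 + 0.1050·38 ≈ 33.1160 + 3.9890 ≈ 37.1050
SE_est = SD · √(r(1 − r)) = 7.8000 · √0.0940 ≈ 7.8000 · 0.3065 ≈ 2.3908
95% CI: 37.1050 ± 4.6860 ≈ (32.4189, 41.7910)

[32.42, 41.79]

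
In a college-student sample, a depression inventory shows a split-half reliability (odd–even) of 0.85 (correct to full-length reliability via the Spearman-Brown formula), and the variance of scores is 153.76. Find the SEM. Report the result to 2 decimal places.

3.53

SD = √153.76 ≃ 12.4000
r_full = 2·0.85 / (1 + 0.85) ≃ 0.9189
SEM = 12.4000·√(1 − 0.9189) ≃ 3.5309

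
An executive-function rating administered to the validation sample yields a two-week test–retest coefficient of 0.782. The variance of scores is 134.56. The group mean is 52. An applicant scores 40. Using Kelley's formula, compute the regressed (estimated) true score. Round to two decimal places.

T̂ = r·X + (1 − r)·M = 0.7820·40 + 0.2180·52 = 31.2800 + 11.3360 ≈ 42.6160

42.62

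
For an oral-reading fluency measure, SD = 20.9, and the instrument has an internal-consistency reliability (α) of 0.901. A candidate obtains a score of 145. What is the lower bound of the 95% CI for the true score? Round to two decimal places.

132.11

SEM = 20.9000 · √(1 − 0.9010) = 20.9000 · √0.0990 ≈ 20.9000 · 0.3146 ≈ 6.5760
1.96 · SEM ≈ 12.8890
Lower bound: 145 − 12.8890 = 132.1110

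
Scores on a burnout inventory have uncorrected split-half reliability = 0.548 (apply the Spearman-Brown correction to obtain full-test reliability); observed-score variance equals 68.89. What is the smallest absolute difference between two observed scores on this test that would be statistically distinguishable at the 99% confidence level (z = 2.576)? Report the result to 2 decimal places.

SD = √68.89 ≈ 8.300
Full-length reliability (Spearman-Brown) = 2(0.548)/(1+0.548) ≈ 0.708
SEM = 8.300·√(1 − 0.708) ≈ 4.485
Standard error of the difference = 4.485·√2 ≈ 6.343
Smallest detectable difference = 2.576·6.343 ≈ 16.339

16.34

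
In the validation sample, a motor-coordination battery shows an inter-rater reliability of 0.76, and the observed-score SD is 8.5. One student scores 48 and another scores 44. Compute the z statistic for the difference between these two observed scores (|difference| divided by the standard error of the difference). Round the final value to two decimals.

0.68

SEM = 8.500 × √(1 − 0.760) = 8.500 × √0.240 ≈ 8.500 × 0.490 ≈ 4.164
SE_diff = √2 × SEM ≈ 5.889
z = 4 / 5.889 ≈ 0.679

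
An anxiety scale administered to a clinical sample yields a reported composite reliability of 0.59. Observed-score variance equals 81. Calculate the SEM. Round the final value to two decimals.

σ = 81^(1/2) = 9.0000
SEM = 9.0000 · √(1 − 0.5900) = 9.0000 · √0.4100 ≃ 9.0000 · 0.6403 ≃ 5.7628

5.76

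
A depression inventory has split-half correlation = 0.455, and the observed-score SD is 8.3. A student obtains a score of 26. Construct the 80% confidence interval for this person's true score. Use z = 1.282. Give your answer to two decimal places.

[19.49, 32.51]

Spearman-Brown: r = 2(0.455) / (1 + 0.455) = 0.9100 / 1.4550 ≈ 0.6254
SEM = 8.3000 * √(1 − 0.6254) = 8.3000 * √0.3746 ≈ 8.3000 * 0.6120 ≈ 5.0798
1.282 * SEM ≈ 6.5123
80% CI: 26 ± 6.5123 = [19.4877, 32.5123]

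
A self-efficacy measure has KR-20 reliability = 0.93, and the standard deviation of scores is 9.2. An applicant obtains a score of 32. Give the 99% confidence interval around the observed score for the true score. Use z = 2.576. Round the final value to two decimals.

[25.73, 38.27]

The standard error of measurement is 9.200*√(1 − 0.930) ≈ 9.200*0.265 ≈ 2.434.
2.576 * SEM ≈ 6.270
Interval: (25.730, 38.270)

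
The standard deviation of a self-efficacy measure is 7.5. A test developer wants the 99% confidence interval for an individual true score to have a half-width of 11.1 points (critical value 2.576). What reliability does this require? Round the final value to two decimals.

SEM needed = half-width / z = 11.1/2.576 ≈ 4.3090
Required reliability = 1 − (SEM/SD)² = 1 − 0.3301 ≈ 0.6699

0.67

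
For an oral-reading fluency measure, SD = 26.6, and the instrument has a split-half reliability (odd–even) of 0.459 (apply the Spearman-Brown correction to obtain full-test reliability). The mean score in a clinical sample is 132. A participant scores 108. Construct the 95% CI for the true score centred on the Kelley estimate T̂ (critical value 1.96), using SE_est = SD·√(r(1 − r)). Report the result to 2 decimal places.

Full-length reliability (Spearman-Brown) = 2(0.459)/(1+0.459) ≈ 0.629
T̂ = 0.629(108) + 0.371(132) ≈ 116.899
SE_est = SD × √(r(1 − r)) = 26.600 × √0.233 ≈ 26.600 × 0.483 ≈ 12.848
95% CI: 116.899 ± 25.183 ≈ (91.717, 142.082)

[91.72, 142.08]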